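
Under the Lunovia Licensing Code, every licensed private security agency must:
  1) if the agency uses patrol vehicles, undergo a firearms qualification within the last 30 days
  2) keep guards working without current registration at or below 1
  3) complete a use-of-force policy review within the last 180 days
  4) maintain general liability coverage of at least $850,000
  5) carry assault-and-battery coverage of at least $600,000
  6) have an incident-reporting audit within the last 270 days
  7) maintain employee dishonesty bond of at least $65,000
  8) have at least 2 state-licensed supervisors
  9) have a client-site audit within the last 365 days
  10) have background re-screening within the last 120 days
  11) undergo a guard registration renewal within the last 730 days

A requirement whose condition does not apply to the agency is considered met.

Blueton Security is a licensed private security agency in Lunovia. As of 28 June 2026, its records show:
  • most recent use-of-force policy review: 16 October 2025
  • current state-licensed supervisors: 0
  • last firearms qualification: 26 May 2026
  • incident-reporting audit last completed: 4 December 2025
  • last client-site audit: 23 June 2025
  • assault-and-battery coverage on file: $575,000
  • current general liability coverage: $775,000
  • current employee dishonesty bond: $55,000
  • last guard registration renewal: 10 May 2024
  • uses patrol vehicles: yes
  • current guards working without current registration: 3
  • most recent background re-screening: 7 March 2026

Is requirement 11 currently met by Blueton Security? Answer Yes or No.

No

11. guard registration renewal 779 days ago vs limit 730 → not met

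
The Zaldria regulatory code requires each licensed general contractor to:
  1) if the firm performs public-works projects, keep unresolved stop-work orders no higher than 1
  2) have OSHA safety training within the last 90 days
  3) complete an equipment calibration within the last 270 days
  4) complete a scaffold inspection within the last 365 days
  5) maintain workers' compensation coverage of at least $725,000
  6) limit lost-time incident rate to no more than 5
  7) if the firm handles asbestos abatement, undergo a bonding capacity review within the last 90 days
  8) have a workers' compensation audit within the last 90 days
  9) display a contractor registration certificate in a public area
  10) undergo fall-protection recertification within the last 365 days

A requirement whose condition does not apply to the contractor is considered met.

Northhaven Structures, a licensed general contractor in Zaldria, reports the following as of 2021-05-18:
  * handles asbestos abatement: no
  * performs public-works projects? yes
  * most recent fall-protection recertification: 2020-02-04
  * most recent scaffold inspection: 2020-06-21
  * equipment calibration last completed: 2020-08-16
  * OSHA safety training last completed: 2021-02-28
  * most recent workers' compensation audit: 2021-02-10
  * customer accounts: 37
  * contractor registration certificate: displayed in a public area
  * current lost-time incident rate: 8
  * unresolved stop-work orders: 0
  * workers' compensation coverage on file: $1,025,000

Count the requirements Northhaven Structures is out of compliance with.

4

1. condition 'performs public-works projects' holds; unresolved stop-work orders 0 ≤ 1 → met
2. OSHA safety training 79 days ago vs limit 90 → met
3. equipment calibration 275 days ago vs limit 270 → not met
4. scaffold inspection 331 days ago vs limit 365 → met
5. workers' compensation coverage $1,025,000 ≥ $725,000 → met
6. lost-time incident rate 8 > 5 → not met
7. condition 'handles asbestos abatement' does not hold → requirement n/a → met
8. workers' compensation audit 97 days ago vs limit 90 → not met
9. contractor registration certificate present → met
10. fall-protection recertification 469 days ago vs limit 365 → not met
Not met: 4 of 10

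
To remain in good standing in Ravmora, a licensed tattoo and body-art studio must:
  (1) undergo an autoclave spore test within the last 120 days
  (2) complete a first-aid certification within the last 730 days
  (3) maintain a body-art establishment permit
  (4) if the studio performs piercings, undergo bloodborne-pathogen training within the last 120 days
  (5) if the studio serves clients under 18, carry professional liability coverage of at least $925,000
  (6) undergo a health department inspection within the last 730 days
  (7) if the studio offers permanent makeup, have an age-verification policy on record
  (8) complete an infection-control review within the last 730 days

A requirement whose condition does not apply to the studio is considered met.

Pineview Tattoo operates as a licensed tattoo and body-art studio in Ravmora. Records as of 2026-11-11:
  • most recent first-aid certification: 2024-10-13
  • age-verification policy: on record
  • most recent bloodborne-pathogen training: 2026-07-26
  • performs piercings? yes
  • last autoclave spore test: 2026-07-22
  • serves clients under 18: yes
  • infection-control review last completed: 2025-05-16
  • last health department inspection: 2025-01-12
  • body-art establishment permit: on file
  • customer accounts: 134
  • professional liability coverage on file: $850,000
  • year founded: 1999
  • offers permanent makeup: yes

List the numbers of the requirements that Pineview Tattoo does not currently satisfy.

1. autoclave spore test 112 days ago vs limit 120 → met
2. first-aid certification 759 days ago vs limit 730 → not met
3. body-art establishment permit present → met
4. condition 'performs piercings' holds; bloodborne-pathogen training 108 days ago vs limit 120 → met
5. condition 'serves clients under 18' holds; professional liability coverage $850,000 < $925,000 → not met
6. health department inspection 668 days ago vs limit 730 → met
7. condition 'offers permanent makeup' holds; age-verification policy present → met
8. infection-control review 544 days ago vs limit 730 → met
Not met: 2, 5

2, 5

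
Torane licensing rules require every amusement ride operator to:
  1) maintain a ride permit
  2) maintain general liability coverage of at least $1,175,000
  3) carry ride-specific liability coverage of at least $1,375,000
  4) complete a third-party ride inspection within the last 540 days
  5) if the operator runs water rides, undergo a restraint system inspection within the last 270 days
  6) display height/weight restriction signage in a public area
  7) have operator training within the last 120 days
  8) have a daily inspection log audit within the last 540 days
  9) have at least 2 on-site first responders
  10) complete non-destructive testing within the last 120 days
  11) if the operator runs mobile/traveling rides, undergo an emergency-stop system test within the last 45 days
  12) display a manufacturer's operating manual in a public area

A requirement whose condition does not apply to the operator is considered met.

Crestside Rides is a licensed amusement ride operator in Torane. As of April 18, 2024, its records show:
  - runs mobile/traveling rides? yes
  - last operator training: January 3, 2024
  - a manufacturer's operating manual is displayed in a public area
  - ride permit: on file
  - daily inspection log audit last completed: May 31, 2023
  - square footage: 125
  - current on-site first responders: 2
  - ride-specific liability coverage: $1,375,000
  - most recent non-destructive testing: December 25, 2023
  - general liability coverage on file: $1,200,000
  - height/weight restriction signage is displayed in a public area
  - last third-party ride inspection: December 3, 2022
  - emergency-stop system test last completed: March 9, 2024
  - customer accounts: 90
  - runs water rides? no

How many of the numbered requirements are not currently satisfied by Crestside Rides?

1. ride permit present → met
2. general liability coverage $1,200,000 ≥ $1,175,000 → met
3. ride-specific liability coverage $1,375,000 ≥ $1,375,000 → met
4. third-party ride inspection 502 days ago vs limit 540 → met
5. condition 'runs water rides' does not hold → requirement n/a → met
6. height/weight restriction signage present → met
7. operator training 106 days ago vs limit 120 → met
8. daily inspection log audit 323 days ago vs limit 540 → met
9. on-site first responders 2 ≥ 2 → met
10. non-destructive testing 115 days ago vs limit 120 → met
11. condition 'runs mobile/traveling rides' holds; emergency-stop system test 40 days ago vs limit 45 → met
12. manufacturer's operating manual present → met
Not met: 0 of 12

0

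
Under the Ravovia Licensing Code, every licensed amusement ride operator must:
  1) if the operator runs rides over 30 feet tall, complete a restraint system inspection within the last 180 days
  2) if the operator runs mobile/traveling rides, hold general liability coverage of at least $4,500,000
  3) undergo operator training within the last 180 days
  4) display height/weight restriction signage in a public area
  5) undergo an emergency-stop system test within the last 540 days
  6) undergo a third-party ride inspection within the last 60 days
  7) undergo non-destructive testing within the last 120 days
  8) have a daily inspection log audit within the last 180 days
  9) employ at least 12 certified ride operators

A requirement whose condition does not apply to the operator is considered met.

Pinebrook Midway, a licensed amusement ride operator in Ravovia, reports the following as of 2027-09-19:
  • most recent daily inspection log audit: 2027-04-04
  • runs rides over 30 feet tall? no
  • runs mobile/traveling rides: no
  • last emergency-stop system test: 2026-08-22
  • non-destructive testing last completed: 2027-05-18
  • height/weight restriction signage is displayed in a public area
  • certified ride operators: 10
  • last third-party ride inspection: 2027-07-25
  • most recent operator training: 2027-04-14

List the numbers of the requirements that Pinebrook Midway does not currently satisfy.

1. condition 'runs rides over 30 feet tall' does not hold → requirement n/a → met
2. condition 'runs mobile/traveling rides' does not hold → requirement n/a → met
3. operator training 158 days ago vs limit 180 → met
4. height/weight restriction signage present → met
5. emergency-stop system test 393 days ago vs limit 540 → met
6. third-party ride inspection 56 days ago vs limit 60 → met
7. non-destructive testing 124 days ago vs limit 120 → not met
8. daily inspection log audit 168 days ago vs limit 180 → met
9. certified ride operators 10 < 12 → not met
Not met: 7, 9

7, 9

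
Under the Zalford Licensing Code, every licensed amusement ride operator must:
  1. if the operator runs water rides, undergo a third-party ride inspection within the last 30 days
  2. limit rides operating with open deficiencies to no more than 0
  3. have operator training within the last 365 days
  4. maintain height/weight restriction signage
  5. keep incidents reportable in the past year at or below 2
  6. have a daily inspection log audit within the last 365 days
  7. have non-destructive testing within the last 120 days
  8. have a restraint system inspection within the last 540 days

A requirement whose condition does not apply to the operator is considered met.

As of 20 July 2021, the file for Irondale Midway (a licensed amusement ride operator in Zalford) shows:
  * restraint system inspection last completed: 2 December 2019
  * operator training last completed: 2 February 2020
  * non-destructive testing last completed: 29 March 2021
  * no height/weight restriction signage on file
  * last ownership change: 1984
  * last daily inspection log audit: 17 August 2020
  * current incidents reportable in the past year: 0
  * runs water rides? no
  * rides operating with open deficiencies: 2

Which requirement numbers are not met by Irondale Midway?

2, 3, 4, 8

1. condition 'runs water rides' does not hold → requirement n/a → met
2. rides operating with open deficiencies 2 > 0 → not met
3. operator training 534 days ago vs limit 365 → not met
4. height/weight restriction signage absent → not met
5. incidents reportable in the past year 0 ≤ 2 → met
6. daily inspection log audit 337 days ago vs limit 365 → met
7. non-destructive testing 113 days ago vs limit 120 → met
8. restraint system inspection 596 days ago vs limit 540 → not met
Not met: 2, 3, 4, 8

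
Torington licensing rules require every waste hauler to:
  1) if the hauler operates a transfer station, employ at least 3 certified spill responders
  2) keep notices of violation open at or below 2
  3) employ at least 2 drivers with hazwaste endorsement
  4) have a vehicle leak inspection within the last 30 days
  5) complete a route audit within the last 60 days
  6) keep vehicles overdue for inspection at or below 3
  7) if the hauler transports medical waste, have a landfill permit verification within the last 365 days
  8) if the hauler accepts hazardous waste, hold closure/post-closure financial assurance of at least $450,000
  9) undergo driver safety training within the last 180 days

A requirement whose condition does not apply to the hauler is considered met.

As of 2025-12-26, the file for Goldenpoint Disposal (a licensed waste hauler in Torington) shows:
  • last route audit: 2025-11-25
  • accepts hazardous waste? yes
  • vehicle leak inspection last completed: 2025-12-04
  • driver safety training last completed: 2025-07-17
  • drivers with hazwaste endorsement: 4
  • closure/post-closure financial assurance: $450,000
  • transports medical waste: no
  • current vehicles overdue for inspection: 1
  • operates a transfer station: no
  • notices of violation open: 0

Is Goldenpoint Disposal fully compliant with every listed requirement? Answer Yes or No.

1. condition 'operates a transfer station' does not hold → requirement n/a → met
2. notices of violation open 0 ≤ 2 → met
3. drivers with hazwaste endorsement 4 ≥ 2 → met
4. vehicle leak inspection 22 days ago vs limit 30 → met
5. route audit 31 days ago vs limit 60 → met
6. vehicles overdue for inspection 1 ≤ 3 → met
7. condition 'transports medical waste' does not hold → requirement n/a → met
8. condition 'accepts hazardous waste' holds; closure/post-closure financial assurance $450,000 ≥ $450,000 → met
9. driver safety training 162 days ago vs limit 180 → met
All met.

Yes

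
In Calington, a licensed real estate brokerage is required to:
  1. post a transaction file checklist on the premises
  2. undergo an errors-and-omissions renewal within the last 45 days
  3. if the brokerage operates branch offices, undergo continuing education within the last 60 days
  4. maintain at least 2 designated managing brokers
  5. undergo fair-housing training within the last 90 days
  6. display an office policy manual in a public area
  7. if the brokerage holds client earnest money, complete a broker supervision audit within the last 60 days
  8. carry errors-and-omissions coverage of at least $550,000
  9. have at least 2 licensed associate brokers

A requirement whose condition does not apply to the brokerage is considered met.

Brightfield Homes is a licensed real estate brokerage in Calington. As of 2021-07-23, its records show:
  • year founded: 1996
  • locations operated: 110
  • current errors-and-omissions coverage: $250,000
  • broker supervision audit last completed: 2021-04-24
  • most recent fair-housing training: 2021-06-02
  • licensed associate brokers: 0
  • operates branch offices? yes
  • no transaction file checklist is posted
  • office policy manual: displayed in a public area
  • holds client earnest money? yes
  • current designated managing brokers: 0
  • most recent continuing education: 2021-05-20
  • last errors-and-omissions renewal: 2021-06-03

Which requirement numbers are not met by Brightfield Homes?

1, 2, 3, 4, 7, 8, 9

1. transaction file checklist absent → not met
2. errors-and-omissions renewal 50 days ago vs limit 45 → not met
3. condition 'operates branch offices' holds; continuing education 64 days ago vs limit 60 → not met
4. designated managing brokers 0 < 2 → not met
5. fair-housing training 51 days ago vs limit 90 → met
6. office policy manual present → met
7. condition 'holds client earnest money' holds; broker supervision audit 90 days ago vs limit 60 → not met
8. errors-and-omissions coverage $250,000 < $550,000 → not met
9. licensed associate brokers 0 < 2 → not met
Not met: 1, 2, 3, 4, 7, 8, 9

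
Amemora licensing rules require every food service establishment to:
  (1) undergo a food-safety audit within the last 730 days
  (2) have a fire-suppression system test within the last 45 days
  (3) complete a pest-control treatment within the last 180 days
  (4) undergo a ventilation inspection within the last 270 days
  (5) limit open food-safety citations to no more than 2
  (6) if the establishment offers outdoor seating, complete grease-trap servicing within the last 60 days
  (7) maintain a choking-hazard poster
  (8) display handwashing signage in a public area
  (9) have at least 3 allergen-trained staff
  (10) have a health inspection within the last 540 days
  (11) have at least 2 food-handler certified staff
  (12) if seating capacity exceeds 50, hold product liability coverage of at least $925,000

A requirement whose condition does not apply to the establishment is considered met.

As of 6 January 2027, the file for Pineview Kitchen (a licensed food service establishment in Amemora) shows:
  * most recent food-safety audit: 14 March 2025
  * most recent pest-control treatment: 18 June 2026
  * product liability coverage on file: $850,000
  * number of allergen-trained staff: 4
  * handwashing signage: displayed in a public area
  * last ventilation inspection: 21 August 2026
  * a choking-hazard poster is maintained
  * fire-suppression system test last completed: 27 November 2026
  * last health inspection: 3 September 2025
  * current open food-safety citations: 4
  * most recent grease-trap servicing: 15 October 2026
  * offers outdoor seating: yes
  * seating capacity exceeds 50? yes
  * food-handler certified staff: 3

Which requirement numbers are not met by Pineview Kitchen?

1. food-safety audit 663 days ago vs limit 730 → met
2. fire-suppression system test 40 days ago vs limit 45 → met
3. pest-control treatment 202 days ago vs limit 180 → not met
4. ventilation inspection 138 days ago vs limit 270 → met
5. open food-safety citations 4 > 2 → not met
6. condition 'offers outdoor seating' holds; grease-trap servicing 83 days ago vs limit 60 → not met
7. choking-hazard poster present → met
8. handwashing signage present → met
9. allergen-trained staff 4 ≥ 3 → met
10. health inspection 490 days ago vs limit 540 → met
11. food-handler certified staff 3 ≥ 2 → met
12. condition 'seating capacity exceeds 50' holds; product liability coverage $850,000 < $925,000 → not met
Not met: 3, 5, 6, 12

3, 5, 6, 12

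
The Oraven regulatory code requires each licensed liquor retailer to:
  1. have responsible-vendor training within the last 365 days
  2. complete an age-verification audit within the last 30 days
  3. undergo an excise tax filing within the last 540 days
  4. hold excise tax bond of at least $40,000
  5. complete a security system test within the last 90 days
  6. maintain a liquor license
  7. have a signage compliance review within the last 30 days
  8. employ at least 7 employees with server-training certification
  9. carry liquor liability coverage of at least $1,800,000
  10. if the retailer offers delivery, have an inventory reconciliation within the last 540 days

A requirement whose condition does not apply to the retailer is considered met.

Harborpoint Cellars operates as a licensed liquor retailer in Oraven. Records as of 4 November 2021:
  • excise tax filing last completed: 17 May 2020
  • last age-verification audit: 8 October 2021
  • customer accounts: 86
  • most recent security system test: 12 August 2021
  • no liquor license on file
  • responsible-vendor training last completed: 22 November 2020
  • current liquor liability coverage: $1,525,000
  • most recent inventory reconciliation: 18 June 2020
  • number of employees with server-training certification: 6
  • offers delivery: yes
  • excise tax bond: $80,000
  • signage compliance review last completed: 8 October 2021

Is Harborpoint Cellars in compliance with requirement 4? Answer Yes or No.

Yes

4. excise tax bond $80,000 ≥ $40,000 → met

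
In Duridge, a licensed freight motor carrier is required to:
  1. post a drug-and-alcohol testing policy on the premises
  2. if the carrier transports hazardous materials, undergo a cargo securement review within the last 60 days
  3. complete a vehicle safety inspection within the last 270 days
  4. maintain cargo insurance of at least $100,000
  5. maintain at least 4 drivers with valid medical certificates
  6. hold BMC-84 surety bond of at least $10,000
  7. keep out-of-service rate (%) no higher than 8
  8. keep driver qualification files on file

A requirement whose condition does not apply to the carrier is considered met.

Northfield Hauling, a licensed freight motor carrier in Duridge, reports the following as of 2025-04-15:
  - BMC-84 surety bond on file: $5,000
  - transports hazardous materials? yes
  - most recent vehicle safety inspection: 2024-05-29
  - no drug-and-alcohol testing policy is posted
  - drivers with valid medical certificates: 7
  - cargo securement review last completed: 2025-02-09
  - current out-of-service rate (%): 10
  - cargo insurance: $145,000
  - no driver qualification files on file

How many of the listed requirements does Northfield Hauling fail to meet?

6

1. drug-and-alcohol testing policy absent → not met
2. condition 'transports hazardous materials' holds; cargo securement review 65 days ago vs limit 60 → not met
3. vehicle safety inspection 321 days ago vs limit 270 → not met
4. cargo insurance $145,000 ≥ $100,000 → met
5. drivers with valid medical certificates 7 ≥ 4 → met
6. BMC-84 surety bond $5,000 < $10,000 → not met
7. out-of-service rate (%) 10 > 8 → not met
8. driver qualification files absent → not met
Not met: 6 of 8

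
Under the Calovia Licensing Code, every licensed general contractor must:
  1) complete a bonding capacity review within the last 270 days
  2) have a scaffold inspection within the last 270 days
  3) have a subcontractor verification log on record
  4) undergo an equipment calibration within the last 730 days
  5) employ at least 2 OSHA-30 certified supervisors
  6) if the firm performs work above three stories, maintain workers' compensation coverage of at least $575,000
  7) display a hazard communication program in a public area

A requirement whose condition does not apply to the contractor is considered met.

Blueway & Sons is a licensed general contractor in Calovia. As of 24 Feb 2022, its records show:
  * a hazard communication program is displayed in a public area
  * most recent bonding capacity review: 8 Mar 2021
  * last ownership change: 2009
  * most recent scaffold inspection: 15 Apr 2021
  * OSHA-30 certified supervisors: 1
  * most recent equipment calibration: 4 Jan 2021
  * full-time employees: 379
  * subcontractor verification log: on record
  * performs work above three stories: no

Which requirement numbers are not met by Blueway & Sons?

1. bonding capacity review 353 days ago vs limit 270 → not met
2. scaffold inspection 315 days ago vs limit 270 → not met
3. subcontractor verification log present → met
4. equipment calibration 416 days ago vs limit 730 → met
5. OSHA-30 certified supervisors 1 < 2 → not met
6. condition 'performs work above three stories' does not hold → requirement n/a → met
7. hazard communication program present → met
Not met: 1, 2, 5

1, 2, 5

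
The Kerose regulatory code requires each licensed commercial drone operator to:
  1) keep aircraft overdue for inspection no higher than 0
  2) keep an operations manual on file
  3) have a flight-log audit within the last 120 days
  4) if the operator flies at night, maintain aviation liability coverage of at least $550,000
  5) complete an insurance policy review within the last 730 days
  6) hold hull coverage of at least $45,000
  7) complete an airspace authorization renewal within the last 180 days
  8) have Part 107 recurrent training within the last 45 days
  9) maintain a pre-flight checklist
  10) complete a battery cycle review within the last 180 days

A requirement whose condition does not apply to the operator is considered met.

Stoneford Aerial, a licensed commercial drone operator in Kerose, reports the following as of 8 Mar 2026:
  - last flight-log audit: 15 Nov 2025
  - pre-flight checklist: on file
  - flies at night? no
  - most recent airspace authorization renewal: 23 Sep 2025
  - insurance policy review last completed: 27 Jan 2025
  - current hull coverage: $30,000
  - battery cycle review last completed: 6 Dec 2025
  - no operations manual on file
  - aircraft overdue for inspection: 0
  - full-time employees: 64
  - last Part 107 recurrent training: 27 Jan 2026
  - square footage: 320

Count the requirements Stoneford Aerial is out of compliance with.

1. aircraft overdue for inspection 0 ≤ 0 → met
2. operations manual absent → not met
3. flight-log audit 113 days ago vs limit 120 → met
4. condition 'flies at night' does not hold → requirement n/a → met
5. insurance policy review 405 days ago vs limit 730 → met
6. hull coverage $30,000 < $45,000 → not met
7. airspace authorization renewal 166 days ago vs limit 180 → met
8. Part 107 recurrent training 40 days ago vs limit 45 → met
9. pre-flight checklist present → met
10. battery cycle review 92 days ago vs limit 180 → met
Not met: 2 of 10

2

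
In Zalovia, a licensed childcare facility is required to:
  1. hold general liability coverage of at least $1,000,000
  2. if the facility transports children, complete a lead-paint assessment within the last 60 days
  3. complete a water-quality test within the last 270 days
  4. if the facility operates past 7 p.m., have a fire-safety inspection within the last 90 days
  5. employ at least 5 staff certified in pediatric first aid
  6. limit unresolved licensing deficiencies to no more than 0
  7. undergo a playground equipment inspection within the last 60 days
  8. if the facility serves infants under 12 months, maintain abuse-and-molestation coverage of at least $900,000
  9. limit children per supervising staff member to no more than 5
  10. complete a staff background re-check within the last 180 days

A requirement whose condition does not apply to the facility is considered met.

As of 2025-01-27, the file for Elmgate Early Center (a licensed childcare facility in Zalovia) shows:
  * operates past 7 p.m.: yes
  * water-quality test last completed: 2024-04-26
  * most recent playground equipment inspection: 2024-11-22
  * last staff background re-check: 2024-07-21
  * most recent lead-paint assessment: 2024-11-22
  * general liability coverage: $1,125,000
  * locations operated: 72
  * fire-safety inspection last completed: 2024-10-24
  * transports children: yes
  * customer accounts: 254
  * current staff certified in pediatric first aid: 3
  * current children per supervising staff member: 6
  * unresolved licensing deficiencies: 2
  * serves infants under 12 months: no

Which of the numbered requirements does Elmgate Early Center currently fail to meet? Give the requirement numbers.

1. general liability coverage $1,125,000 ≥ $1,000,000 → met
2. condition 'transports children' holds; lead-paint assessment 66 days ago vs limit 60 → not met
3. water-quality test 276 days ago vs limit 270 → not met
4. condition 'operates past 7 p.m.' holds; fire-safety inspection 95 days ago vs limit 90 → not met
5. staff certified in pediatric first aid 3 < 5 → not met
6. unresolved licensing deficiencies 2 > 0 → not met
7. playground equipment inspection 66 days ago vs limit 60 → not met
8. condition 'serves infants under 12 months' does not hold → requirement n/a → met
9. children per supervising staff member 6 > 5 → not met
10. staff background re-check 190 days ago vs limit 180 → not met
Not met: 2, 3, 4, 5, 6, 7, 9, 10

2, 3, 4, 5, 6, 7, 9, 10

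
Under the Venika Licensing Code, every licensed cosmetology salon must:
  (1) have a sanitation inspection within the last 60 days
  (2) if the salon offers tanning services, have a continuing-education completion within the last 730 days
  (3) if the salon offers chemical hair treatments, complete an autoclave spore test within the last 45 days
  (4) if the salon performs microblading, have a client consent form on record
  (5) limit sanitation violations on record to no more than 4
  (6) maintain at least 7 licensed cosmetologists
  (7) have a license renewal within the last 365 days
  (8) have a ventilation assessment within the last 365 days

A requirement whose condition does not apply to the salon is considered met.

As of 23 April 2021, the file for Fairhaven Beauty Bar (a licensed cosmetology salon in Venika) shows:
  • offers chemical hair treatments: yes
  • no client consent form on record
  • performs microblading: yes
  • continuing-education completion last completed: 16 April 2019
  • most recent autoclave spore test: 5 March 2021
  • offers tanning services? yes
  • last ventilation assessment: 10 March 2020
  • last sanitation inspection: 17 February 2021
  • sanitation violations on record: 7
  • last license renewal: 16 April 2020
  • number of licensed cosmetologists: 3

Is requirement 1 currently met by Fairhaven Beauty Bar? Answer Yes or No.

No

1. sanitation inspection 65 days ago vs limit 60 → not met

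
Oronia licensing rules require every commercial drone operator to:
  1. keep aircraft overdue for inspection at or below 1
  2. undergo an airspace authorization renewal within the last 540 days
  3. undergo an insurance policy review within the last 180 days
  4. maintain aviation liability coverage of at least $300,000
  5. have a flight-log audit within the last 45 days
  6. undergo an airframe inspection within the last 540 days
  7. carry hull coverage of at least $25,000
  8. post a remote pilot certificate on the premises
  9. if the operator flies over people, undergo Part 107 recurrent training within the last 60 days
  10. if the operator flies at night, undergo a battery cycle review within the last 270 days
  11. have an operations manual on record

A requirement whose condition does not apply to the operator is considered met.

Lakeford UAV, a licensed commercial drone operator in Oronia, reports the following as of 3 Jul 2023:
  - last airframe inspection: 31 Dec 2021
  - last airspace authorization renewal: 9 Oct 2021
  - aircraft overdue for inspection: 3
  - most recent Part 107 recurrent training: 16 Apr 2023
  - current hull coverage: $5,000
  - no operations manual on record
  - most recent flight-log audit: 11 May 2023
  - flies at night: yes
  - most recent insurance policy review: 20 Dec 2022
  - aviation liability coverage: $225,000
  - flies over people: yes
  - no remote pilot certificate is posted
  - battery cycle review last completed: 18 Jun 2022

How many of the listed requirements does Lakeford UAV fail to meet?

1. aircraft overdue for inspection 3 > 1 → not met
2. airspace authorization renewal 632 days ago vs limit 540 → not met
3. insurance policy review 195 days ago vs limit 180 → not met
4. aviation liability coverage $225,000 < $300,000 → not met
5. flight-log audit 53 days ago vs limit 45 → not met
6. airframe inspection 549 days ago vs limit 540 → not met
7. hull coverage $5,000 < $25,000 → not met
8. remote pilot certificate absent → not met
9. condition 'flies over people' holds; Part 107 recurrent training 78 days ago vs limit 60 → not met
10. condition 'flies at night' holds; battery cycle review 380 days ago vs limit 270 → not met
11. operations manual absent → not met
Not met: 11 of 11

11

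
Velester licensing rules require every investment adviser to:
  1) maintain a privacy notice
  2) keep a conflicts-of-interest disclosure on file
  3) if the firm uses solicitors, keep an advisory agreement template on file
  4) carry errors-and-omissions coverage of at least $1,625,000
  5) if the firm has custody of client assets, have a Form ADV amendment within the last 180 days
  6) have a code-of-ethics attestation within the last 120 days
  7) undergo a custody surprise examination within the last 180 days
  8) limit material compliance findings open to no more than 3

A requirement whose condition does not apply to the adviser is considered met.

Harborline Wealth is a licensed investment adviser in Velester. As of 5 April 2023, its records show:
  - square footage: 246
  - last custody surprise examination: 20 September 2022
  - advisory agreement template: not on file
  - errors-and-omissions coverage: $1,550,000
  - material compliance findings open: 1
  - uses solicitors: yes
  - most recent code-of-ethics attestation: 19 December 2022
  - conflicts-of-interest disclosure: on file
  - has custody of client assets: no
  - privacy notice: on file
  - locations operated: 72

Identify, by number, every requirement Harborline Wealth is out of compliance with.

1. privacy notice present → met
2. conflicts-of-interest disclosure present → met
3. condition 'uses solicitors' holds; advisory agreement template absent → not met
4. errors-and-omissions coverage $1,550,000 < $1,625,000 → not met
5. condition 'has custody of client assets' does not hold → requirement n/a → met
6. code-of-ethics attestation 107 days ago vs limit 120 → met
7. custody surprise examination 197 days ago vs limit 180 → not met
8. material compliance findings open 1 ≤ 3 → met
Not met: 3, 4, 7

3, 4, 7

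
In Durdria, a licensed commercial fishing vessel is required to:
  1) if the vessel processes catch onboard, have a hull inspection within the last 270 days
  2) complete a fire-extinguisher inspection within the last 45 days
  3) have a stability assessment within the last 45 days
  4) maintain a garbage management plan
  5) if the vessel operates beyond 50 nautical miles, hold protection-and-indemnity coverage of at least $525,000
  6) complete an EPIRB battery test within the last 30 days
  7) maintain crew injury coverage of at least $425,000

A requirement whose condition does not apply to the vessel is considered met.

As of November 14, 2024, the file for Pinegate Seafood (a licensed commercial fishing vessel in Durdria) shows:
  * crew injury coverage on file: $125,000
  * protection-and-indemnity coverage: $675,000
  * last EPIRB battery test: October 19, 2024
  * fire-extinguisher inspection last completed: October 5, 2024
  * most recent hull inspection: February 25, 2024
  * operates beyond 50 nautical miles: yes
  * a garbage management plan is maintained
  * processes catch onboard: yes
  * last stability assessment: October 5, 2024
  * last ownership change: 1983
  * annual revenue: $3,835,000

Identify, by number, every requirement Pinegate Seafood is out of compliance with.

7

1. condition 'processes catch onboard' holds; hull inspection 263 days ago vs limit 270 → met
2. fire-extinguisher inspection 40 days ago vs limit 45 → met
3. stability assessment 40 days ago vs limit 45 → met
4. garbage management plan present → met
5. condition 'operates beyond 50 nautical miles' holds; protection-and-indemnity coverage $675,000 ≥ $525,000 → met
6. EPIRB battery test 26 days ago vs limit 30 → met
7. crew injury coverage $125,000 < $425,000 → not met
Not met: 7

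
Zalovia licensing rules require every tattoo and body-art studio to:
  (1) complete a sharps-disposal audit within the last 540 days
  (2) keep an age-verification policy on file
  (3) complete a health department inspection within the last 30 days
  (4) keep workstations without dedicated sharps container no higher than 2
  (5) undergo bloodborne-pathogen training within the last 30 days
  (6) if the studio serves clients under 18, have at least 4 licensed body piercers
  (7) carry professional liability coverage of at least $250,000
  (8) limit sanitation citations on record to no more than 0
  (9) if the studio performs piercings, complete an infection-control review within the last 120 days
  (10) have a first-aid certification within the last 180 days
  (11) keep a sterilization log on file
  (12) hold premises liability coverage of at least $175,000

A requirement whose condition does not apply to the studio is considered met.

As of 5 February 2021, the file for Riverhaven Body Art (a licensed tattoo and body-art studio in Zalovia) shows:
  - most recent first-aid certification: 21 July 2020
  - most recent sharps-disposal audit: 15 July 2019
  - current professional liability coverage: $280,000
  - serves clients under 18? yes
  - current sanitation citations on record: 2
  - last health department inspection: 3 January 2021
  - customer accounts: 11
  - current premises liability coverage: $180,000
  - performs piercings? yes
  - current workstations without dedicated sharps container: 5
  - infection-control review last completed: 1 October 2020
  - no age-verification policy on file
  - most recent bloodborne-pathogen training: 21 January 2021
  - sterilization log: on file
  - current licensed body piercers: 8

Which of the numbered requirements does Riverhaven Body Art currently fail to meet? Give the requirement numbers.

1, 2, 3, 4, 8, 9, 10

1. sharps-disposal audit 571 days ago vs limit 540 → not met
2. age-verification policy absent → not met
3. health department inspection 33 days ago vs limit 30 → not met
4. workstations without dedicated sharps container 5 > 2 → not met
5. bloodborne-pathogen training 15 days ago vs limit 30 → met
6. condition 'serves clients under 18' holds; licensed body piercers 8 ≥ 4 → met
7. professional liability coverage $280,000 ≥ $250,000 → met
8. sanitation citations on record 2 > 0 → not met
9. condition 'performs piercings' holds; infection-control review 127 days ago vs limit 120 → not met
10. first-aid certification 199 days ago vs limit 180 → not met
11. sterilization log present → met
12. premises liability coverage $180,000 ≥ $175,000 → met
Not met: 1, 2, 3, 4, 8, 9, 10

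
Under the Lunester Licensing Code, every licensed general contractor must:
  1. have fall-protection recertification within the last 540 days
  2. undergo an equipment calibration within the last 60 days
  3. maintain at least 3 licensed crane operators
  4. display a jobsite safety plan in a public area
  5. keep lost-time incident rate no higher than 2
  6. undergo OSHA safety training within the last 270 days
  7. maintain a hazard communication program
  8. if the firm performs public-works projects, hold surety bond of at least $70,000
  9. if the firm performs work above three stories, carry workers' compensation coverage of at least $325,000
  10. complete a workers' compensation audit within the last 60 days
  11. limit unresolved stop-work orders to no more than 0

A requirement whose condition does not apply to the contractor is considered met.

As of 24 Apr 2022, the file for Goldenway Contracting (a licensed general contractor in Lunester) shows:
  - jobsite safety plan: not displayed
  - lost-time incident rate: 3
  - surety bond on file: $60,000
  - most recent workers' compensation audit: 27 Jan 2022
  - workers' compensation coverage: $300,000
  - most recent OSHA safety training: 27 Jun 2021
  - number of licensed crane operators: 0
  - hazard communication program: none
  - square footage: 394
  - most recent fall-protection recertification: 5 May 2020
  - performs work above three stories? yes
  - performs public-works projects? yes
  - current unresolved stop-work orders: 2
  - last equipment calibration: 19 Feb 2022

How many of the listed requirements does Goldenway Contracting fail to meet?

1. fall-protection recertification 719 days ago vs limit 540 → not met
2. equipment calibration 64 days ago vs limit 60 → not met
3. licensed crane operators 0 < 3 → not met
4. jobsite safety plan absent → not met
5. lost-time incident rate 3 > 2 → not met
6. OSHA safety training 301 days ago vs limit 270 → not met
7. hazard communication program absent → not met
8. condition 'performs public-works projects' holds; surety bond $60,000 < $70,000 → not met
9. condition 'performs work above three stories' holds; workers' compensation coverage $300,000 < $325,000 → not met
10. workers' compensation audit 87 days ago vs limit 60 → not met
11. unresolved stop-work orders 2 > 0 → not met
Not met: 11 of 11

11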